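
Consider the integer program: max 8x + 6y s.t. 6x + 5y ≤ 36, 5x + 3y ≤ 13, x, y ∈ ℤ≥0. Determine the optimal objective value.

Relaxing integrality, the LP optimum is 26.00 at (x,y) = (0, 4.33), which is not an integer point.
(x,y)=(0,4): 6·0+5·4=20≤36, 5·0+3·4=12≤13, objective 24.
(x,y)=(0,3): 6·0+5·3=15≤36, 5·0+3·3=9≤13, objective 18.
No feasible integer point exceeds 24.

24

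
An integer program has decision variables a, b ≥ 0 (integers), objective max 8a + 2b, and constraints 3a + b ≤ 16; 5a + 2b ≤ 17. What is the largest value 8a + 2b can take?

(a,b)=(3,1) is feasible, giving 26.
(a,b)=(3,0) is feasible, giving 24.
(a,b)=(2,2) is feasible, giving 20.
No feasible integer point exceeds 26.

26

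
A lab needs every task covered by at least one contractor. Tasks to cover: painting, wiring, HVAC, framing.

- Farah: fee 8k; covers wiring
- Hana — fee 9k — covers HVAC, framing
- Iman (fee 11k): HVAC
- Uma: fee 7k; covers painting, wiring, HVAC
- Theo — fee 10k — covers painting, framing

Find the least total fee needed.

16

Choose Hana and Uma: together they cover painting, wiring, HVAC, framing — every task.
Total fee: 9 + 7 = 16.
No cover costs less than 16.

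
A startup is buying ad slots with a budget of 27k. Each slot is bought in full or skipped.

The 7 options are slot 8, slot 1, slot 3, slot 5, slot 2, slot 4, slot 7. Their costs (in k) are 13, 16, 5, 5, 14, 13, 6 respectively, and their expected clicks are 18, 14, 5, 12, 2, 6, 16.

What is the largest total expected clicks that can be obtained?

Treat it as a binary knapsack problem.
slot 8 + slot 5 + slot 7: cost 13 + 5 + 6 = 24 ≤ 27, expected clicks 18 + 12 + 16 = 46.
slot 1 + slot 5 + slot 7: cost 16 + 5 + 6 = 27 ≤ 27, expected clicks 14 + 12 + 16 = 42.
Best is slot 8, slot 5, and slot 7 with total expected clicks 46.

46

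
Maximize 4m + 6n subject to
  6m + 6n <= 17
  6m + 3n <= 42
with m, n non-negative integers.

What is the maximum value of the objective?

12

Relaxing integrality, the LP optimum is 17.00 at (m,n) = (0, 2.83), which is not an integer point.
(m,n)=(0,2): 6·0+6·2=12≤17, 6·0+3·2=6≤42, objective 12.
(m,n)=(1,1): 6·1+6·1=12≤17, 6·1+3·1=9≤42, objective 10.
(m,n)=(0,1): 6·0+6·1=6≤17, 6·0+3·1=3≤42, objective 6.
The best lattice point is (0,2), giving 12.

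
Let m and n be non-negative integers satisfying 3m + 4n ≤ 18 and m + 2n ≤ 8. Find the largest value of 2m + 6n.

(m,n)=(0,4): 3·0+4·4=16≤18, 1·0+2·4=8≤8, objective 24.
(m,n)=(1,3): 3·1+4·3=15≤18, 1·1+2·3=7≤8, objective 20.
(m,n)=(0,3): 3·0+4·3=12≤18, 1·0+2·3=6≤8, objective 18.
Maximum is 24 at (m,n)=(0,4).

24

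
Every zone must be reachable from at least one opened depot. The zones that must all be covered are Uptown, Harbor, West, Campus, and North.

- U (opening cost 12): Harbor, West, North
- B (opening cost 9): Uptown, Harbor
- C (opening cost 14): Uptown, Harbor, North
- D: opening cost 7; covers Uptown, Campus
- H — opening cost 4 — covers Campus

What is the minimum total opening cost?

19

Choose U and D: together they cover Uptown, Harbor, West, Campus, North — every zone.
Total opening cost: 12 + 7 = 19.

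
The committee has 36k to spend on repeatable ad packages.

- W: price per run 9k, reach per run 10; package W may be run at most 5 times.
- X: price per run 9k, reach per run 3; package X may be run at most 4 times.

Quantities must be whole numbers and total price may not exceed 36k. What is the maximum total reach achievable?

40

This is a bounded integer knapsack.
Take 4×W: price 36 ≤ 36, reach 4·10 = 40.
No other integer combination yields more.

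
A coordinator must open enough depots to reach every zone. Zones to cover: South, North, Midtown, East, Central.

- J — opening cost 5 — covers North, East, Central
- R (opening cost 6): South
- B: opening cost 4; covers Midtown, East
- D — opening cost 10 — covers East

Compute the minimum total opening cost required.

This is an integer covering problem.
Choose J, R, and B: together they cover South, North, Midtown, East, Central — every zone.
Total opening cost: 5 + 6 + 4 = 15.
No cover costs less than 15.

15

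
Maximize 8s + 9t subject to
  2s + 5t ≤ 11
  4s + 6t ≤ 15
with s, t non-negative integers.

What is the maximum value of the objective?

25

The continuous relaxation peaks at (3.75, 0) with value 30.00; rounding to a feasible lattice point costs some objective.
(s,t)=(2,1): 2·2+5·1=9≤11, 4·2+6·1=14≤15, objective 25.
(s,t)=(3,0): 2·3+5·0=6≤11, 4·3+6·0=12≤15, objective 24.
The best lattice point is (2,1), giving 25.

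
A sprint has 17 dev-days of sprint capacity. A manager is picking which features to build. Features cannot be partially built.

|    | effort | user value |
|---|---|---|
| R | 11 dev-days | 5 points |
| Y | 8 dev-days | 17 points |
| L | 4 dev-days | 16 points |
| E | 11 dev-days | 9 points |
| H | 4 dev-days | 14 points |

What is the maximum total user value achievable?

This is an integer program with binary decision variables.
Allowing fractional choices, the relaxed optimum would be about 47.8, but features are indivisible.
Y + L + H: effort 8 + 4 + 4 = 16 ≤ 17, user value 17 + 16 + 14 = 47.
Y + L: effort 8 + 4 = 12 ≤ 17, user value 17 + 16 = 33.
Best is Y, L, and H with total user value 47.

47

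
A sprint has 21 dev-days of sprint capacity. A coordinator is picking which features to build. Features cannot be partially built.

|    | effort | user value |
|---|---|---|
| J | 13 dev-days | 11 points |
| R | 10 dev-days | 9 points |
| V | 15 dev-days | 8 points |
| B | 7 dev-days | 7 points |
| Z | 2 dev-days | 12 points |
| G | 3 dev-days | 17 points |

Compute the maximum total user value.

40

Allowing fractional choices, the relaxed optimum would be about 44.1, but features are indivisible.
J + Z + G: effort 13 + 2 + 3 = 18 ≤ 21, user value 11 + 12 + 17 = 40.
R + Z + G: effort 10 + 2 + 3 = 15 ≤ 21, user value 9 + 12 + 17 = 38.
Best is J, Z, and G with total user value 40.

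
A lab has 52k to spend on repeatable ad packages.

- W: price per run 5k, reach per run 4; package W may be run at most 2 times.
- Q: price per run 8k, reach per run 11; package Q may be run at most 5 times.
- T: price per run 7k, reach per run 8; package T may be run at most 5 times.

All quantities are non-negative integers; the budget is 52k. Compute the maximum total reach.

This is a bounded integer knapsack.
Q has the best ratio (11/8); taking only Q gives at most 5×11 = 55 (stopped by the supply cap of 5).
Mixing does better — 1×W, 5×Q, and 1×T: price 52 ≤ 52, reach 1·4 + 5·11 + 1·8 = 67.

67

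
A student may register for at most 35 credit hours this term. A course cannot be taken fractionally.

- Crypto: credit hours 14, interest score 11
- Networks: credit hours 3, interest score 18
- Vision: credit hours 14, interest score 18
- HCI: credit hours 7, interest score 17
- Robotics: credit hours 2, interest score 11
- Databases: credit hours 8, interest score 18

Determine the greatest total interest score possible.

Allowing fractional choices, the relaxed optimum would be about 82.8, but courses are indivisible.
Networks + Vision + HCI + Robotics + Databases: credit hours 3 + 14 + 7 + 2 + 8 = 34 ≤ 35, interest score 18 + 18 + 17 + 11 + 18 = 82.
Networks + Vision + HCI + Databases: credit hours 3 + 14 + 7 + 8 = 32 ≤ 35, interest score 18 + 18 + 17 + 18 = 71.
Crypto + Networks + HCI + Robotics + Databases: credit hours 14 + 3 + 7 + 2 + 8 = 34 ≤ 35, interest score 11 + 18 + 17 + 11 + 18 = 75.
Best is Networks, Vision, HCI, Robotics, and Databases with total interest score 82.

82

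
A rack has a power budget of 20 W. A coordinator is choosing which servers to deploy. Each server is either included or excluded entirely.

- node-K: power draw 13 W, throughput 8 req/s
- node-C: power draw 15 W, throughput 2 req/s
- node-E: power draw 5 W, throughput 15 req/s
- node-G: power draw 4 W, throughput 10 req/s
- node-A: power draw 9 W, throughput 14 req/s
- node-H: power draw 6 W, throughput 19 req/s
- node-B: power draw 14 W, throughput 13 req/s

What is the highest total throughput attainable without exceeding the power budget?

48

This is an integer program with binary decision variables.
Take node-E, node-A, and node-H: power draw 5 + 9 + 6 = 20 ≤ 20, throughput 15 + 14 + 19 = 48.
No other feasible combination does better.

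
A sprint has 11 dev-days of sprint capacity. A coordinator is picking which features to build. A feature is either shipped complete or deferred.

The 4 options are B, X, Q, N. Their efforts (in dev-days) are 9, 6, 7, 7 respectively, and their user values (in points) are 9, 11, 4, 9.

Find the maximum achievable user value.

Allowing fractional choices, the relaxed optimum would be about 17.4, but features are indivisible.
N: effort 7 ≤ 11, user value 9.
B: effort 9 ≤ 11, user value 9.
X: effort 6 ≤ 11, user value 11.
Best is X with total user value 11.

11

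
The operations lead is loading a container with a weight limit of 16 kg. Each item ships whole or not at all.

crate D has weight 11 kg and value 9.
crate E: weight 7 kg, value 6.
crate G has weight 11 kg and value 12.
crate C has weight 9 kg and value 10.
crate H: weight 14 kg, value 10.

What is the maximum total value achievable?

crate E + crate C: weight 7 + 9 = 16 ≤ 16, value 6 + 10 = 16.
crate G: weight 11 ≤ 16, value 12.
crate C: weight 9 ≤ 16, value 10.
Best is crate E and crate C with total value 16.

16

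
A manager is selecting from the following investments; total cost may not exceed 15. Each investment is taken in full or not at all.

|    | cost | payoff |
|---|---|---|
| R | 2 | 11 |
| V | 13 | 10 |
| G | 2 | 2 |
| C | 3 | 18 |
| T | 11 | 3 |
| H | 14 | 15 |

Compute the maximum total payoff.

31

Allowing fractional choices, the relaxed optimum would be about 39.7, but investments are indivisible.
R + C: cost 2 + 3 = 5 ≤ 15, payoff 11 + 18 = 29.
R + G + C: cost 2 + 2 + 3 = 7 ≤ 15, payoff 11 + 2 + 18 = 31.
Best is R, G, and C with total payoff 31.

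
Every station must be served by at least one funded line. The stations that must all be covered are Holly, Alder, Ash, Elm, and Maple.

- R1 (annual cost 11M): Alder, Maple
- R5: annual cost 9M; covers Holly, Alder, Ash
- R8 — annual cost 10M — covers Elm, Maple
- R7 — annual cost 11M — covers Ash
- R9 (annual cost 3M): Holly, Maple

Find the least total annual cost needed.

The greedy cost-per-new-station heuristic would pick R9, R5, and R8 for 22, but a cheaper cover exists.
Choose R5 and R8: together they cover Holly, Alder, Ash, Elm, Maple — every station.
Total annual cost: 9 + 10 = 19.
No cover costs less than 19.

19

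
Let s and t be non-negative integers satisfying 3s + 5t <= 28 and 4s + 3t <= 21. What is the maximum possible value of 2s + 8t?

42

Relaxing integrality, the LP optimum is 44.80 at (s,t) = (0, 5.6), which is not an integer point.
(s,t)=(1,5): 3·1+5·5=28≤28, 4·1+3·5=19≤21, objective 42.
(s,t)=(0,5): 3·0+5·5=25≤28, 4·0+3·5=15≤21, objective 40.
No feasible integer point exceeds 42.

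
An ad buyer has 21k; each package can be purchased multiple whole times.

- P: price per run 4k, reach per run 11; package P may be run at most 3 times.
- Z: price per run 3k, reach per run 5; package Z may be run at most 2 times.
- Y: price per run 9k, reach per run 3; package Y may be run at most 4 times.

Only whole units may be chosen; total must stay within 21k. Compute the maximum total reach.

This is a bounded integer knapsack.
Take 3×P and 2×Z: price 18 ≤ 21, reach 3·11 + 2·5 = 43.
P has the best ratio (11/4) and is taken to its limit of 3; remaining capacity is filled optimally with the others.

43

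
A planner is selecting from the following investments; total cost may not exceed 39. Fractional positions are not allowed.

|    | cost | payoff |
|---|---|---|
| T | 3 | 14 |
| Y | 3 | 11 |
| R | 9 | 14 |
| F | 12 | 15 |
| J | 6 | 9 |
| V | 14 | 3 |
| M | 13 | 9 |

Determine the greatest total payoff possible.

63

Allowing fractional choices, the relaxed optimum would be about 67.2, but investments are indivisible.
T + Y + R + J + M: cost 3 + 3 + 9 + 6 + 13 = 34 ≤ 39, payoff 14 + 11 + 14 + 9 + 9 = 57.
T + Y + F + J + M: cost 3 + 3 + 12 + 6 + 13 = 37 ≤ 39, payoff 14 + 11 + 15 + 9 + 9 = 58.
T + Y + R + F + J: cost 3 + 3 + 9 + 12 + 6 = 33 ≤ 39, payoff 14 + 11 + 14 + 15 + 9 = 63.
Best is T, Y, R, F, and J with total payoff 63.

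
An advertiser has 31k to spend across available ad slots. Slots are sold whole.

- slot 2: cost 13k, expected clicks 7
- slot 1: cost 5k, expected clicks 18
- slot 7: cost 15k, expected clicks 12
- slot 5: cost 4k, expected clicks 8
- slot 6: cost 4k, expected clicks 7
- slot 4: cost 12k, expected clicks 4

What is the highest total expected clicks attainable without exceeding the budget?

slot 2 + slot 1 + slot 5 + slot 6: cost 13 + 5 + 4 + 4 = 26 ≤ 31, expected clicks 7 + 18 + 8 + 7 = 40.
slot 1 + slot 7 + slot 5 + slot 6: cost 5 + 15 + 4 + 4 = 28 ≤ 31, expected clicks 18 + 12 + 8 + 7 = 45.
Best is slot 1, slot 7, slot 5, and slot 6 with total expected clicks 45.

45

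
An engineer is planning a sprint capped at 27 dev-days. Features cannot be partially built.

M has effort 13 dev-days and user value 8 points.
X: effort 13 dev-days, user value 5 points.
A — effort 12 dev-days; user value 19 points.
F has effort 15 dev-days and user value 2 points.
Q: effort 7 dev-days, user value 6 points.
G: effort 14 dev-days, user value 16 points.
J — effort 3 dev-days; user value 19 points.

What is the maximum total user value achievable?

44

Allowing fractional choices, the relaxed optimum would be about 51.7, but features are indivisible.
Q + G + J: effort 7 + 14 + 3 = 24 ≤ 27, user value 6 + 16 + 19 = 41.
A + Q + J: effort 12 + 7 + 3 = 22 ≤ 27, user value 19 + 6 + 19 = 44.
Best is A, Q, and J with total user value 44.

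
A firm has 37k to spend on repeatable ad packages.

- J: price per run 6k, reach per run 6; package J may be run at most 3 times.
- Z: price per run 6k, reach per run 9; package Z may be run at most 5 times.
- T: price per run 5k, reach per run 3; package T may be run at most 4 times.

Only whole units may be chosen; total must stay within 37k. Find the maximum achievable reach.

Z has the best ratio (9/6); taking only Z gives at most 5×9 = 45 (stopped by the supply cap of 5).
Mixing does better — 1×J and 5×Z: price 36 ≤ 37, reach 1·6 + 5·9 = 51.

51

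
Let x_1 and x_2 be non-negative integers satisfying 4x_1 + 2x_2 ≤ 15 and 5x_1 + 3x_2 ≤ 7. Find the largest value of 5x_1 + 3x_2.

6

(x_1,x_2)=(0,2) is feasible, giving 6.
(x_1,x_2)=(1,0) is feasible, giving 5.
(x_1,x_2)=(0,1) is feasible, giving 3.
(x_1,x_2)=(0,0) is feasible, giving 0.
Maximum is 6 at (x_1,x_2)=(0,2).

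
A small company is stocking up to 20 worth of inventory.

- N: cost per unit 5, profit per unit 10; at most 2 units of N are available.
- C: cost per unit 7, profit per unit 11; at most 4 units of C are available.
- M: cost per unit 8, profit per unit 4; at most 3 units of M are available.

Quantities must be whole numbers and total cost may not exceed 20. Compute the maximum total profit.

32

1×N and 2×C: cost 19 ≤ 20, profit 1·10 + 2·11 = 32.
2×N and 1×C: cost 17 ≤ 20, profit 2·10 + 1·11 = 31.
Best is 32.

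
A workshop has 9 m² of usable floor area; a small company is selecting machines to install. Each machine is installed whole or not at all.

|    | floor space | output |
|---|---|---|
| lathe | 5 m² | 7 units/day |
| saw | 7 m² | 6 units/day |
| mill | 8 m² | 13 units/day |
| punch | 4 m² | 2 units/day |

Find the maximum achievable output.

Allowing fractional choices, the relaxed optimum would be about 14.4, but machines are indivisible.
mill: floor space 8 ≤ 9, output 13.
lathe + punch: floor space 5 + 4 = 9 ≤ 9, output 7 + 2 = 9.
Best is mill with total output 13.

13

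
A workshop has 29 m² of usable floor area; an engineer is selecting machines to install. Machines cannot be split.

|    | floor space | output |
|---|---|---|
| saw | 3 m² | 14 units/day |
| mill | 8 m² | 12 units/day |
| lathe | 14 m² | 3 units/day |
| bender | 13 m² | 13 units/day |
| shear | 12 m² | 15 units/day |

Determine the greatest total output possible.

Take saw, bender, and shear: floor space 3 + 13 + 12 = 28 ≤ 29, output 14 + 13 + 15 = 42.
No other feasible combination does better.

42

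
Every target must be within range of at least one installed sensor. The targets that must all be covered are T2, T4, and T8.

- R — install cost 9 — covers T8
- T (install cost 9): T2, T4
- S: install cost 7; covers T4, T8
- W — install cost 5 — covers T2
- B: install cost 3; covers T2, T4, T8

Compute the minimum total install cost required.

B alone covers T2, T4, T8 — every target.
Total install cost: 3.
No cover costs less than 3.

3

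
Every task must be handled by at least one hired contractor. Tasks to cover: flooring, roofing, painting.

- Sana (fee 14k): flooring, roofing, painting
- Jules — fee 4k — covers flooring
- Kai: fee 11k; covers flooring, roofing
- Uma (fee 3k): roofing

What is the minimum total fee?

14

The greedy cost-per-new-task heuristic would pick Uma, Jules, and Sana for 21, but a cheaper cover exists.
Sana alone covers flooring, roofing, painting — every task.
Total fee: 14.
No cover costs less than 14.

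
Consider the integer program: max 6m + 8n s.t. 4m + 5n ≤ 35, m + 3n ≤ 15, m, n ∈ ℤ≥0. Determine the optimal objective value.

(m,n)=(5,3) is feasible, giving 54.
(m,n)=(6,2) is feasible, giving 52.
(m,n)=(3,4) is feasible, giving 50.
The best lattice point is (5,3), giving 54.

54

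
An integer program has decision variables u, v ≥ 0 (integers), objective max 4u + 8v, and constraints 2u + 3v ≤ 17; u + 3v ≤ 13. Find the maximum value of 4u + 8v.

40

(u,v)=(4,3): 2·4+3·3=17≤17, 1·4+3·3=13≤13, objective 40.
(u,v)=(3,3): 2·3+3·3=15≤17, 1·3+3·3=12≤13, objective 36.
(u,v)=(5,2): 2·5+3·2=16≤17, 1·5+3·2=11≤13, objective 36.
(u,v)=(4,2): 2·4+3·2=14≤17, 1·4+3·2=10≤13, objective 32.
The best lattice point is (4,3), giving 40.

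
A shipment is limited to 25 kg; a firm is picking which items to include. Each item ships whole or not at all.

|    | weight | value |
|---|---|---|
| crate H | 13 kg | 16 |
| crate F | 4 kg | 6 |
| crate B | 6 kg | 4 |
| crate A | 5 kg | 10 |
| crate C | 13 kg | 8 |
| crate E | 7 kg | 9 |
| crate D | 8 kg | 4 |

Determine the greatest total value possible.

35

This is a 0-1 knapsack instance.
Allowing fractional choices, the relaxed optimum would be about 36.1, but items are indivisible.
crate H + crate F + crate A: weight 13 + 4 + 5 = 22 ≤ 25, value 16 + 6 + 10 = 32.
crate H + crate A + crate E: weight 13 + 5 + 7 = 25 ≤ 25, value 16 + 10 + 9 = 35.
Best is crate H, crate A, and crate E with total value 35.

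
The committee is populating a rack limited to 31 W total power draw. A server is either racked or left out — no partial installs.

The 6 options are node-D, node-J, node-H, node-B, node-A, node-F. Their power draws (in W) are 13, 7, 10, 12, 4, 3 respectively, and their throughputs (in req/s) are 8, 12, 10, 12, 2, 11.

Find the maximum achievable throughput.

Treat it as a binary knapsack problem.
Take node-J, node-B, node-A, and node-F: power draw 7 + 12 + 4 + 3 = 26 ≤ 31, throughput 12 + 12 + 2 + 11 = 37.
No other feasible combination does better.

37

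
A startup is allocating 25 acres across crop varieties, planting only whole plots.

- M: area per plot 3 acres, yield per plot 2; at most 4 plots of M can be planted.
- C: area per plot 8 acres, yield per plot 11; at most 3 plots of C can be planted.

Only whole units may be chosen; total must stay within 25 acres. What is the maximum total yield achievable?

33

Take 3×C: area 24 ≤ 25, yield 3·11 = 33.
C has the best ratio (11/8) and is taken to its limit of 3; remaining capacity is filled optimally with the others.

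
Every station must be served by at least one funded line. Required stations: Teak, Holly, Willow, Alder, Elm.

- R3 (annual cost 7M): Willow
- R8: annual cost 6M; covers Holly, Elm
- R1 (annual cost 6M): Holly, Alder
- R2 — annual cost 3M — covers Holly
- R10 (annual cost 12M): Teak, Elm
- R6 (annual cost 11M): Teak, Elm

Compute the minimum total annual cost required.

This is an integer covering problem.
The greedy cost-per-new-station heuristic would pick R8, R1, R3, and R6 for 30, but a cheaper cover exists.
Choose R3, R1, and R6: together they cover Teak, Holly, Willow, Alder, Elm — every station.
Total annual cost: 7 + 6 + 11 = 24.
No cover costs less than 24.

24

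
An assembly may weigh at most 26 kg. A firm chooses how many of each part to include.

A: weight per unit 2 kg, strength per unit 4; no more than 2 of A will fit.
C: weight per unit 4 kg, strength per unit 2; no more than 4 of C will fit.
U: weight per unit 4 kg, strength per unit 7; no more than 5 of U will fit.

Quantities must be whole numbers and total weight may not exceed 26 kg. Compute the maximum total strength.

A has the best ratio (4/2); taking only A gives at most 2×4 = 8 (stopped by the supply cap of 2).
Mixing does better — 2×A and 5×U: weight 24 ≤ 26, strength 2·4 + 5·7 = 43.

43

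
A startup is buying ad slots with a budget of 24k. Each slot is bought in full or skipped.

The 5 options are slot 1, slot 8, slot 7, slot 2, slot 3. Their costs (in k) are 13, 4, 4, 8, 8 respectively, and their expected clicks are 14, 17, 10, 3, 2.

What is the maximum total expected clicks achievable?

Allowing fractional choices, the relaxed optimum would be about 42.1, but ad slots are indivisible.
slot 8 + slot 7 + slot 2 + slot 3: cost 4 + 4 + 8 + 8 = 24 ≤ 24, expected clicks 17 + 10 + 3 + 2 = 32.
slot 1 + slot 8: cost 13 + 4 = 17 ≤ 24, expected clicks 14 + 17 = 31.
slot 1 + slot 8 + slot 7: cost 13 + 4 + 4 = 21 ≤ 24, expected clicks 14 + 17 + 10 = 41.
Best is slot 1, slot 8, and slot 7 with total expected clicks 41.

41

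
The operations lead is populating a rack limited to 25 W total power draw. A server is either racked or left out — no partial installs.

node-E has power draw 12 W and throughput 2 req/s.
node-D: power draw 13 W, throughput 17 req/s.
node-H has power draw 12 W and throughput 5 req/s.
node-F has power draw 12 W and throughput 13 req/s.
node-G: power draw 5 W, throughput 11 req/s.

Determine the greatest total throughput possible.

30

Treat it as a binary knapsack problem.
Allowing fractional choices, the relaxed optimum would be about 35.6, but servers are indivisible.
node-D + node-F: power draw 13 + 12 = 25 ≤ 25, throughput 17 + 13 = 30.
node-F + node-G: power draw 12 + 5 = 17 ≤ 25, throughput 13 + 11 = 24.
node-D + node-G: power draw 13 + 5 = 18 ≤ 25, throughput 17 + 11 = 28.
Best is node-D and node-F with total throughput 30.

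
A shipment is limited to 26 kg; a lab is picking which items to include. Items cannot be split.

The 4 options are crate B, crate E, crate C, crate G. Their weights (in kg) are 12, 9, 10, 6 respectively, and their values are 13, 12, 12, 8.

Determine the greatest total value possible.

Treat it as a binary knapsack problem.
crate B + crate E: weight 12 + 9 = 21 ≤ 26, value 13 + 12 = 25.
crate B + crate C: weight 12 + 10 = 22 ≤ 26, value 13 + 12 = 25.
crate E + crate C + crate G: weight 9 + 10 + 6 = 25 ≤ 26, value 12 + 12 + 8 = 32.
Best is crate E, crate C, and crate G with total value 32.

32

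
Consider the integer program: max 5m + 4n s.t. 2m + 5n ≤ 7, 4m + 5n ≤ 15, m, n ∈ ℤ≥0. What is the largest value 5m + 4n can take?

(m,n)=(3,0): 2·3+5·0=6≤7, 4·3+5·0=12≤15, objective 15.
(m,n)=(2,0): 2·2+5·0=4≤7, 4·2+5·0=8≤15, objective 10.
Maximum is 15 at (m,n)=(3,0).

15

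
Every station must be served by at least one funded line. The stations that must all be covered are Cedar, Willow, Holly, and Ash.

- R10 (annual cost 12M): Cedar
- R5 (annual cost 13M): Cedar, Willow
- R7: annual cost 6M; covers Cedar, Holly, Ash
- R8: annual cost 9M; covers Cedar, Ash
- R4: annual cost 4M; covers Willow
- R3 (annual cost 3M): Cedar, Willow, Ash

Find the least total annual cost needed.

9

This is an integer covering problem.
Choose R7 and R3: together they cover Cedar, Willow, Holly, Ash — every station.
Total annual cost: 6 + 3 = 9.
No cover costs less than 9.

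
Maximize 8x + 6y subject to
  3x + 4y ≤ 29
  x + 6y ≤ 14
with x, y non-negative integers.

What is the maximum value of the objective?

The continuous relaxation peaks at (9.67, 0) with value 77.33; rounding to a feasible lattice point costs some objective.
(x,y)=(9,0): 3·9+4·0=27≤29, 1·9+6·0=9≤14, objective 72.
(x,y)=(8,1): 3·8+4·1=28≤29, 1·8+6·1=14≤14, objective 70.
(x,y)=(8,0): 3·8+4·0=24≤29, 1·8+6·0=8≤14, objective 64.
The best lattice point is (9,0), giving 72.

72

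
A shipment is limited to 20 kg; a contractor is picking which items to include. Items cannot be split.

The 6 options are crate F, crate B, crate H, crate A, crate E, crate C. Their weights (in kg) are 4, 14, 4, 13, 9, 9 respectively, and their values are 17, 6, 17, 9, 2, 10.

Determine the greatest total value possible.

44

Allowing fractional choices, the relaxed optimum would be about 46.1, but items are indivisible.
crate F + crate H + crate C: weight 4 + 4 + 9 = 17 ≤ 20, value 17 + 17 + 10 = 44.
crate F + crate H + crate E: weight 4 + 4 + 9 = 17 ≤ 20, value 17 + 17 + 2 = 36.
Best is crate F, crate H, and crate C with total value 44.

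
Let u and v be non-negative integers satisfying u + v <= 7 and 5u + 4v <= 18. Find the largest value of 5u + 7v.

28

(u,v)=(0,4): 1·0+1·4=4≤7, 5·0+4·4=16≤18, objective 28.
(u,v)=(1,3): 1·1+1·3=4≤7, 5·1+4·3=17≤18, objective 26.
(u,v)=(0,3): 1·0+1·3=3≤7, 5·0+4·3=12≤18, objective 21.
The best lattice point is (0,4), giving 28.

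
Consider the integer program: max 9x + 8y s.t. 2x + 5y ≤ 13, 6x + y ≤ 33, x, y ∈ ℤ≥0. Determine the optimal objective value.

The continuous relaxation peaks at (5.43, 0.429) with value 52.29; rounding to a feasible lattice point costs some objective.
(x,y)=(5,0): 2·5+5·0=10≤13, 6·5+1·0=30≤33, objective 45.
(x,y)=(4,1): 2·4+5·1=13≤13, 6·4+1·1=25≤33, objective 44.
(x,y)=(4,0): 2·4+5·0=8≤13, 6·4+1·0=24≤33, objective 36.
No feasible integer point exceeds 45.

45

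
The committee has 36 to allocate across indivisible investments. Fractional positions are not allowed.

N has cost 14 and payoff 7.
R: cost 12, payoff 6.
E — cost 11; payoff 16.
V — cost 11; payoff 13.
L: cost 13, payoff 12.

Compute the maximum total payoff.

41

Allowing fractional choices, the relaxed optimum would be about 41.5, but investments are indivisible.
R + E + V: cost 12 + 11 + 11 = 34 ≤ 36, payoff 6 + 16 + 13 = 35.
E + V + L: cost 11 + 11 + 13 = 35 ≤ 36, payoff 16 + 13 + 12 = 41.
N + E + V: cost 14 + 11 + 11 = 36 ≤ 36, payoff 7 + 16 + 13 = 36.
Best is E, V, and L with total payoff 41.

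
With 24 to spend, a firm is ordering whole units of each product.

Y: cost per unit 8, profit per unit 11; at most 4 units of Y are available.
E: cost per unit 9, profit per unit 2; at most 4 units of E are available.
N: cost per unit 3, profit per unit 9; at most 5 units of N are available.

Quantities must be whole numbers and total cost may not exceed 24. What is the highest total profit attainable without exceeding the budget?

56

Take 1×Y and 5×N: cost 23 ≤ 24, profit 1·11 + 5·9 = 56.
N has the best ratio (9/3) and is taken to its limit of 5; remaining capacity is filled optimally with the others.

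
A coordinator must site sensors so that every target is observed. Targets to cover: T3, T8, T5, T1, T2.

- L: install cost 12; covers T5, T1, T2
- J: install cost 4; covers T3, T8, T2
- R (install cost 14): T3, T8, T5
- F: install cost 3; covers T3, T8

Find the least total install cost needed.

This is a weighted set-cover instance.
The greedy cost-per-new-target heuristic would pick J and L for 16, but a cheaper cover exists.
Choose L and F: together they cover T3, T8, T5, T1, T2 — every target.
Total install cost: 12 + 3 = 15.
No cover costs less than 15.

15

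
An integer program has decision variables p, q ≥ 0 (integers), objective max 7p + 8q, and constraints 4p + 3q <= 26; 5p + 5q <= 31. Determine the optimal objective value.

Relaxing integrality, the LP optimum is 49.60 at (p,q) = (0, 6.2), which is not an integer point.
(p,q)=(0,6): 4·0+3·6=18≤26, 5·0+5·6=30≤31, objective 48.
(p,q)=(1,5): 4·1+3·5=19≤26, 5·1+5·5=30≤31, objective 47.
(p,q)=(0,5): 4·0+3·5=15≤26, 5·0+5·5=25≤31, objective 40.
The best lattice point is (0,6), giving 48.

48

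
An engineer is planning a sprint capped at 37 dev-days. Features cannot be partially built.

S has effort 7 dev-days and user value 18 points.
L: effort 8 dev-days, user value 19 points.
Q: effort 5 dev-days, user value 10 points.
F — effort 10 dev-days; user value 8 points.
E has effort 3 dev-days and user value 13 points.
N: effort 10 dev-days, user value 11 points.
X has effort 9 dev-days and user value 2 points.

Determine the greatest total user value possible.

71

This is an integer program with binary decision variables.
S + L + Q + F + E: effort 7 + 8 + 5 + 10 + 3 = 33 ≤ 37, user value 18 + 19 + 10 + 8 + 13 = 68.
S + L + E + N + X: effort 7 + 8 + 3 + 10 + 9 = 37 ≤ 37, user value 18 + 19 + 13 + 11 + 2 = 63.
S + L + Q + E + N: effort 7 + 8 + 5 + 3 + 10 = 33 ≤ 37, user value 18 + 19 + 10 + 13 + 11 = 71.
Best is S, L, Q, E, and N with total user value 71.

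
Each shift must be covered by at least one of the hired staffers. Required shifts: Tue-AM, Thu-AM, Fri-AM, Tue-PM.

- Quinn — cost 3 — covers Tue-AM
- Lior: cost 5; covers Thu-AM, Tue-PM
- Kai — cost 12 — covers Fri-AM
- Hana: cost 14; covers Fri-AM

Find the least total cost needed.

20

Choose Quinn, Lior, and Kai: together they cover Tue-AM, Thu-AM, Fri-AM, Tue-PM — every shift.
Total cost: 3 + 5 + 12 = 20.
No cover costs less than 20.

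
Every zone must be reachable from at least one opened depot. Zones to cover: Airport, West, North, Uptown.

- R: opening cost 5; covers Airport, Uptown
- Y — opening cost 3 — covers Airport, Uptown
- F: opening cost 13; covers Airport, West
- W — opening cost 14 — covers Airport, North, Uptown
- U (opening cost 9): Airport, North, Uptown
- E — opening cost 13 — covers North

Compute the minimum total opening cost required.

The greedy cost-per-new-zone heuristic would pick Y, U, and F for 25, but a cheaper cover exists.
Choose F and U: together they cover Airport, West, North, Uptown — every zone.
Total opening cost: 13 + 9 = 22.
No cover costs less than 22.

22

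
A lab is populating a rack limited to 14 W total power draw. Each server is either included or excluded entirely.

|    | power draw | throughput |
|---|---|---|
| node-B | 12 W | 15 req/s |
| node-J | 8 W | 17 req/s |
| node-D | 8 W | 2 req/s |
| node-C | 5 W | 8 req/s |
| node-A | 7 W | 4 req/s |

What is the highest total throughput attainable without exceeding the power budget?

Take node-J and node-C: power draw 8 + 5 = 13 ≤ 14, throughput 17 + 8 = 25.
No other feasible combination does better.

25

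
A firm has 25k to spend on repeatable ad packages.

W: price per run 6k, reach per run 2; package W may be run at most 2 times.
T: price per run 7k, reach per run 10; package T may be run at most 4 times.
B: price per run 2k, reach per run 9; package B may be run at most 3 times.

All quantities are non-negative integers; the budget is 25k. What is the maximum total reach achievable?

B has the best ratio (9/2); taking only B gives at most 3×9 = 27 (stopped by the supply cap of 3).
Mixing does better — 3×T and 2×B: price 25 ≤ 25, reach 3·10 + 2·9 = 48.

48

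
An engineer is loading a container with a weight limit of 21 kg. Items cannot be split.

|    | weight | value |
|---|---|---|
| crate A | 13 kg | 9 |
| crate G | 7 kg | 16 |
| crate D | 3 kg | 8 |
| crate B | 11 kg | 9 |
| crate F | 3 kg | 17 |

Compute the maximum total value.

Treat it as a binary knapsack problem.
crate G + crate B + crate F: weight 7 + 11 + 3 = 21 ≤ 21, value 16 + 9 + 17 = 42.
crate G + crate D + crate F: weight 7 + 3 + 3 = 13 ≤ 21, value 16 + 8 + 17 = 41.
Best is crate G, crate B, and crate F with total value 42.

42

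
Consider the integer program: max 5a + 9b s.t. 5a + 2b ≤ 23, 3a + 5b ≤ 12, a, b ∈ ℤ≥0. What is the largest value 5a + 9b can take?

20

Relaxing integrality, the LP optimum is 21.60 at (a,b) = (0, 2.4), which is not an integer point.
(a,b)=(4,0): 5·4+2·0=20≤23, 3·4+5·0=12≤12, objective 20.
(a,b)=(0,2): 5·0+2·2=4≤23, 3·0+5·2=10≤12, objective 18.
Maximum is 20 at (a,b)=(4,0).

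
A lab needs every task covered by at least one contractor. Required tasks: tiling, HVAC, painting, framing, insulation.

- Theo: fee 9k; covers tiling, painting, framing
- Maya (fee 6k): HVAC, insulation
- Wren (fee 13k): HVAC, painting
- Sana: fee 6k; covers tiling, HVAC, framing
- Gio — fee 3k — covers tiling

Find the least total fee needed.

The greedy cost-per-new-task heuristic would pick Sana, Maya, and Theo for 21, but a cheaper cover exists.
Choose Theo and Maya: together they cover tiling, HVAC, painting, framing, insulation — every task.
Total fee: 9 + 6 = 15.
No cover costs less than 15.

15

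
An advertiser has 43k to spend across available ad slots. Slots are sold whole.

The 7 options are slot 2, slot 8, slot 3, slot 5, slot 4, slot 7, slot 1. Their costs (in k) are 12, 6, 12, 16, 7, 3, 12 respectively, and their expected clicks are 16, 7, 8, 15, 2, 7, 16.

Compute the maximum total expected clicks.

Allowing fractional choices, the relaxed optimum would be about 55.4, but ad slots are indivisible.
slot 2 + slot 8 + slot 4 + slot 7 + slot 1: cost 12 + 6 + 7 + 3 + 12 = 40 ≤ 43, expected clicks 16 + 7 + 2 + 7 + 16 = 48.
slot 2 + slot 3 + slot 7 + slot 1: cost 12 + 12 + 3 + 12 = 39 ≤ 43, expected clicks 16 + 8 + 7 + 16 = 47.
slot 2 + slot 5 + slot 7 + slot 1: cost 12 + 16 + 3 + 12 = 43 ≤ 43, expected clicks 16 + 15 + 7 + 16 = 54.
Best is slot 2, slot 5, slot 7, and slot 1 with total expected clicks 54.

54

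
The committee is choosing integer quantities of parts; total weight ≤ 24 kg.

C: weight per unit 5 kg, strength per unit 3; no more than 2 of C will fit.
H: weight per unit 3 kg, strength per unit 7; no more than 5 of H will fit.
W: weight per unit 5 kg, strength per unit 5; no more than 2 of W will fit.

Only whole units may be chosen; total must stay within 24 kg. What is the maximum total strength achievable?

40

H has the best ratio (7/3); taking only H gives at most 5×7 = 35 (stopped by the supply cap of 5).
Mixing does better — 5×H and 1×W: weight 20 ≤ 24, strength 5·7 + 1·5 = 40.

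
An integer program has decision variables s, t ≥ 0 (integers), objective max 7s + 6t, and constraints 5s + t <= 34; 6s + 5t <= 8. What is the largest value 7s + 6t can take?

7

Relaxing integrality, the LP optimum is 9.60 at (s,t) = (0, 1.6), which is not an integer point.
(s,t)=(1,0): 5·1+1·0=5≤34, 6·1+5·0=6≤8, objective 7.
(s,t)=(0,1): 5·0+1·1=1≤34, 6·0+5·1=5≤8, objective 6.
(s,t)=(0,0): 5·0+1·0=0≤34, 6·0+5·0=0≤8, objective 0.
Maximum is 7 at (s,t)=(1,0).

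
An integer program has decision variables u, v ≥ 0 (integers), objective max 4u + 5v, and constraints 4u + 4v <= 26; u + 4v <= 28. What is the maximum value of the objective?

30

(u,v)=(0,6) is feasible, giving 30.
(u,v)=(1,5) is feasible, giving 29.
(u,v)=(0,5) is feasible, giving 25.
Maximum is 30 at (u,v)=(0,6).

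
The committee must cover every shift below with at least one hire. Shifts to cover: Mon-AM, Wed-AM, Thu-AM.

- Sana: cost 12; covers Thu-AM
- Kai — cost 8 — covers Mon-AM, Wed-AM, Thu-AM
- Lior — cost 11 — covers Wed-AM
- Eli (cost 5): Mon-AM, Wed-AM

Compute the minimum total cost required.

The greedy cost-per-new-shift heuristic would pick Eli and Kai for 13, but a cheaper cover exists.
Kai alone covers Mon-AM, Wed-AM, Thu-AM — every shift.
Total cost: 8.
No cover costs less than 8.

8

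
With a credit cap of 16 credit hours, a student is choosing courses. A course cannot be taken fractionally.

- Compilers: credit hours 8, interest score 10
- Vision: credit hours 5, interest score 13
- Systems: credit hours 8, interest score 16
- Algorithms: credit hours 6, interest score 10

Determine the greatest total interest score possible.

29

Vision + Systems: credit hours 5 + 8 = 13 ≤ 16, interest score 13 + 16 = 29.
Systems + Algorithms: credit hours 8 + 6 = 14 ≤ 16, interest score 16 + 10 = 26.
Compilers + Systems: credit hours 8 + 8 = 16 ≤ 16, interest score 10 + 16 = 26.
Best is Vision and Systems with total interest score 29.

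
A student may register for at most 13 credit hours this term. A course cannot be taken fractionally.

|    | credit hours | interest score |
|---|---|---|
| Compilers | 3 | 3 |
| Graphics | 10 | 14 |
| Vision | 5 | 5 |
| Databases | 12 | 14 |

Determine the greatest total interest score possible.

Take Compilers and Graphics: credit hours 3 + 10 = 13 ≤ 13, interest score 3 + 14 = 17.
No other feasible combination does better.

17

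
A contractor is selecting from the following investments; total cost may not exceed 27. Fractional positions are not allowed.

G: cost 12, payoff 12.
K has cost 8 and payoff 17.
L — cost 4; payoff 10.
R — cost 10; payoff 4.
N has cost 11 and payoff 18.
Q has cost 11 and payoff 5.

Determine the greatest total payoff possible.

45

Allowing fractional choices, the relaxed optimum would be about 49.0, but investments are indivisible.
G + L + N: cost 12 + 4 + 11 = 27 ≤ 27, payoff 12 + 10 + 18 = 40.
K + L + N: cost 8 + 4 + 11 = 23 ≤ 27, payoff 17 + 10 + 18 = 45.
G + K + L: cost 12 + 8 + 4 = 24 ≤ 27, payoff 12 + 17 + 10 = 39.
Best is K, L, and N with total payoff 45.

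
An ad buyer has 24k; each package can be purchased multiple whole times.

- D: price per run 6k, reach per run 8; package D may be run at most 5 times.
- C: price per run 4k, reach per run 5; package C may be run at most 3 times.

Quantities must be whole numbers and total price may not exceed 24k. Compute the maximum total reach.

32

2×D and 3×C: price 24 ≤ 24, reach 2·8 + 3·5 = 31.
4×D: price 24 ≤ 24, reach 4·8 = 32.
Best is 32.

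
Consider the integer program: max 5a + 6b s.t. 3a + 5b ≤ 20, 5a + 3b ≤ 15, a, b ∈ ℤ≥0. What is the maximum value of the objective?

Relaxing integrality, the LP optimum is 25.31 at (a,b) = (0.938, 3.44), which is not an integer point.
(a,b)=(0,4) is feasible, giving 24.
(a,b)=(1,3) is feasible, giving 23.
(a,b)=(0,3) is feasible, giving 18.
Maximum is 24 at (a,b)=(0,4).

24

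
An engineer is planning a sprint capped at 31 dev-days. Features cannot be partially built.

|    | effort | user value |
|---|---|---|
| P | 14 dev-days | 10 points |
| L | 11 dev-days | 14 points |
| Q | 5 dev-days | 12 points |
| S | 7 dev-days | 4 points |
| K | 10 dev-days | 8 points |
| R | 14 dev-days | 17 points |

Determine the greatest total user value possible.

43

This is a 0-1 knapsack instance.
Take L, Q, and R: effort 11 + 5 + 14 = 30 ≤ 31, user value 14 + 12 + 17 = 43.
No other feasible combination does better.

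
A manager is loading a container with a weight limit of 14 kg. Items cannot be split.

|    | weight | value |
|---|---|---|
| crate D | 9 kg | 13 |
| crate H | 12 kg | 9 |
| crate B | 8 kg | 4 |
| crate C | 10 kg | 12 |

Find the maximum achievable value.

Allowing fractional choices, the relaxed optimum would be about 19.0, but items are indivisible.
crate H: weight 12 ≤ 14, value 9.
crate C: weight 10 ≤ 14, value 12.
crate D: weight 9 ≤ 14, value 13.
Best is crate D with total value 13.

13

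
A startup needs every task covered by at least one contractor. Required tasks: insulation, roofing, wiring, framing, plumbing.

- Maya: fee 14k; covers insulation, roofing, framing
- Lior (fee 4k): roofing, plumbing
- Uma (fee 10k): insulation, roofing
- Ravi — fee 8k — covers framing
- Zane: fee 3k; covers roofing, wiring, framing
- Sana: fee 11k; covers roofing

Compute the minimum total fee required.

Choose Lior, Uma, and Zane: together they cover insulation, roofing, wiring, framing, plumbing — every task.
Total fee: 4 + 10 + 3 = 17.
No cover costs less than 17.

17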